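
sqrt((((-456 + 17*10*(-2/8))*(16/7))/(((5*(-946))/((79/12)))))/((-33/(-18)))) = sqrt(237076630)/16555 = 0.93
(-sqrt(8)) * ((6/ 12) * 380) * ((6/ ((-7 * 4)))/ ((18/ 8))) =760 * sqrt(2)/ 21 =51.18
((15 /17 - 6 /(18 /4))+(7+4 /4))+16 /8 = 487 /51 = 9.55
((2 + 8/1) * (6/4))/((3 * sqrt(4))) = 2.50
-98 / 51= -1.92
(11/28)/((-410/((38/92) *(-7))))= 209/75440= 0.00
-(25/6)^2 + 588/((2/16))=168719/36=4686.64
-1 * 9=-9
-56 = -56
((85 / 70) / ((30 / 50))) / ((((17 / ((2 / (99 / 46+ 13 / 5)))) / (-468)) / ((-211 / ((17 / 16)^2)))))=9690470400 / 2211139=4382.57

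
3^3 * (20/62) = 270/31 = 8.71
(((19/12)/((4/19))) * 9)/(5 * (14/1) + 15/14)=7581/7960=0.95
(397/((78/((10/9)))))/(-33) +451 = 5221948/11583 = 450.83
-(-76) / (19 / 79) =316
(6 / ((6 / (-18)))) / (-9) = 2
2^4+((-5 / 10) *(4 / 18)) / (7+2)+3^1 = 1538 / 81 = 18.99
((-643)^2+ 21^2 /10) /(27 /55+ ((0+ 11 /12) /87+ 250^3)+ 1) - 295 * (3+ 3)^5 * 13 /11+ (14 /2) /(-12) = -321060007400851090297 /118428761380116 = -2710996.92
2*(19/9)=38/9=4.22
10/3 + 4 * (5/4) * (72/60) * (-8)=-44.67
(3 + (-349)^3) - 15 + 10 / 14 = -297559922 / 7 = -42508560.29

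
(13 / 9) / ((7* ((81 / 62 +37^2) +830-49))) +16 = 134448854 / 8403003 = 16.00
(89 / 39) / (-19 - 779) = -89 / 31122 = -0.00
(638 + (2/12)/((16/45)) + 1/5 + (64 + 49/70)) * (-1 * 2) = -112539/80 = -1406.74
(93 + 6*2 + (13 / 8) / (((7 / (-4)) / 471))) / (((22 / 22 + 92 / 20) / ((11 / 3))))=-85305 / 392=-217.61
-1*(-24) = 24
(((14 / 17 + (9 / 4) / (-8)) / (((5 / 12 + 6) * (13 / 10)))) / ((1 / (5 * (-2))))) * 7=-22125 / 4862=-4.55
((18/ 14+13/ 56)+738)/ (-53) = -41413/ 2968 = -13.95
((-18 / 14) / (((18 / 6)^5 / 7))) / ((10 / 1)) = -1 / 270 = -0.00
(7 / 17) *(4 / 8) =7 / 34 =0.21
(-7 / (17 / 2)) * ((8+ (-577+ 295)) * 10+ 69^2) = -28294 / 17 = -1664.35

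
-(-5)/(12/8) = 10/3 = 3.33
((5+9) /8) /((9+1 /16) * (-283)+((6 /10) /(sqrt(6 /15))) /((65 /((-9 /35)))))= -0.00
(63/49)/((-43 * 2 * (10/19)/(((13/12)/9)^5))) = -7054567/9828172247040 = -0.00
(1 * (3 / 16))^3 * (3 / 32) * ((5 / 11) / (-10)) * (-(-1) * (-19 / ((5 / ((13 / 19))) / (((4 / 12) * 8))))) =0.00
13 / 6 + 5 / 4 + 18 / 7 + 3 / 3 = 587 / 84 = 6.99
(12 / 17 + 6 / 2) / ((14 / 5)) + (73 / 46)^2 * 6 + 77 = 840253 / 8993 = 93.43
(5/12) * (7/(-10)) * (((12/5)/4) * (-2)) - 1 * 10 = -193/20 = -9.65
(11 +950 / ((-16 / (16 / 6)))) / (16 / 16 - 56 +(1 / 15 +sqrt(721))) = 33150*sqrt(721) / 516751 +17680 / 5017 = 5.25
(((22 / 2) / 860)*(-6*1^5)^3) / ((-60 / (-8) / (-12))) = 4752 / 1075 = 4.42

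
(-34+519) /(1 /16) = 7760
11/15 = 0.73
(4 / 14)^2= 4 / 49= 0.08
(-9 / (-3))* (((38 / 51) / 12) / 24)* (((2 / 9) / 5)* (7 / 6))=133 / 330480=0.00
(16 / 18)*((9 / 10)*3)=12 / 5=2.40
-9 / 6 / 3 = -1 / 2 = -0.50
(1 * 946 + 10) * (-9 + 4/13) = -108028/13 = -8309.85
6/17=0.35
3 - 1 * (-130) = 133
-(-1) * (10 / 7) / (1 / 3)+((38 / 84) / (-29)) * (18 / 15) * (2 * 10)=794 / 203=3.91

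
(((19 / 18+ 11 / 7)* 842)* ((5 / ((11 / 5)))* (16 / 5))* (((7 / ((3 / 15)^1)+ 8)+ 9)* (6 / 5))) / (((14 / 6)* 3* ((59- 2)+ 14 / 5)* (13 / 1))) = 89184640 / 483483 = 184.46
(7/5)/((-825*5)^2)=7/85078125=0.00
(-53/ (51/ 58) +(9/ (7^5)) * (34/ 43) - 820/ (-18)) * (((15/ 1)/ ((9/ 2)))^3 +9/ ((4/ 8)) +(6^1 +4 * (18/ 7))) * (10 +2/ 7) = -175506993938560/ 16254268191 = -10797.59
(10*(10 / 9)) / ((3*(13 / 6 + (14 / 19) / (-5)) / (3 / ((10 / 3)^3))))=0.15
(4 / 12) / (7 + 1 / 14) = 14 / 297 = 0.05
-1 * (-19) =19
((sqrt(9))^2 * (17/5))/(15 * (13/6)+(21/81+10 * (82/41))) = 8262/14245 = 0.58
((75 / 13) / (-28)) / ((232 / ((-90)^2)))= -151875 / 21112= -7.19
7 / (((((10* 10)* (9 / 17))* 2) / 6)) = 119 / 300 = 0.40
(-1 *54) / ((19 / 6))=-17.05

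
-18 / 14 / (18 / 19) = -19 / 14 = -1.36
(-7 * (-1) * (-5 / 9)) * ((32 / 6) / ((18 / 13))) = -3640 / 243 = -14.98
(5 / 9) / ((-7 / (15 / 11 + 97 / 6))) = -1.39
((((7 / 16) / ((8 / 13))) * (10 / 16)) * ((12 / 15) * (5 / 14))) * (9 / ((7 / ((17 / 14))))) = 9945 / 50176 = 0.20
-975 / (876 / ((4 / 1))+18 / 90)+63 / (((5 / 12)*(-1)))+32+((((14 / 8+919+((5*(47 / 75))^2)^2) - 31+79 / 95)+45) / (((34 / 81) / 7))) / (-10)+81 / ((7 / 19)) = -1624.75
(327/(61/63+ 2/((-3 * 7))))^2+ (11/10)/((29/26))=12307721344/87725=140298.90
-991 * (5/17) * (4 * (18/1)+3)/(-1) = 371625/17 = 21860.29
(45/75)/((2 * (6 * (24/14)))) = 7/240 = 0.03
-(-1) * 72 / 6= 12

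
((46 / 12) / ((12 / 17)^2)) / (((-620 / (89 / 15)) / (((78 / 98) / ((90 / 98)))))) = -7690579 / 120528000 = -0.06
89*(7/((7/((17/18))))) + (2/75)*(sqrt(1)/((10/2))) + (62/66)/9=6249271/74250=84.17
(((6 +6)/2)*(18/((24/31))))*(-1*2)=-279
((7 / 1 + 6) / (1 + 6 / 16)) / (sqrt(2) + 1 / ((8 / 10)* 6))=-12480 / 12397 + 59904* sqrt(2) / 12397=5.83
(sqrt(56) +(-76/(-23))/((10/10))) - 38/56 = 1691/644 +2 * sqrt(14) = 10.11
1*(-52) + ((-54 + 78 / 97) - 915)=-98959 / 97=-1020.20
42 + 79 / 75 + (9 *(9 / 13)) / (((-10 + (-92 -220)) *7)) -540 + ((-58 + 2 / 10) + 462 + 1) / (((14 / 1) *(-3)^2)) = -3255160661 / 6592950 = -493.73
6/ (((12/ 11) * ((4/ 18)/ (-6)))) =-297/ 2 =-148.50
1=1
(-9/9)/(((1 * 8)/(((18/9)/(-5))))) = 1/20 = 0.05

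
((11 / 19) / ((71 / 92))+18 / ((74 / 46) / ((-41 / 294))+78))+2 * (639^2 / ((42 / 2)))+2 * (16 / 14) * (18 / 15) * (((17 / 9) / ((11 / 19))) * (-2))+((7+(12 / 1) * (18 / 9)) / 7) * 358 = 219486845656249 / 5425286790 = 40456.27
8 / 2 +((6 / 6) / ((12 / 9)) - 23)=-73 / 4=-18.25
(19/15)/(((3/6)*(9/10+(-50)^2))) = 76/75027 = 0.00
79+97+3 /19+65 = 241.16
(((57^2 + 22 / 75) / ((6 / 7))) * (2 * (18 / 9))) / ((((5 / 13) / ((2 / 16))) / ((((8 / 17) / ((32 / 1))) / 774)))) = 22176427 / 236844000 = 0.09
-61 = -61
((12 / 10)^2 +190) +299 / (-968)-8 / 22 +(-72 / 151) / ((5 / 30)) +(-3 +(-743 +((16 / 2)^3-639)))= -2503468477 / 3654200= -685.09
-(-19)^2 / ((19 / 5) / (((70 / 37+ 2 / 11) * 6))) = -1182.01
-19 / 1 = -19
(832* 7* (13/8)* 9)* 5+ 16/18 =3832928/9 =425880.89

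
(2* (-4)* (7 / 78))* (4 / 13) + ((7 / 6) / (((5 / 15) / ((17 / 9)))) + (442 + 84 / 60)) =6841309 / 15210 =449.79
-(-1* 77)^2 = -5929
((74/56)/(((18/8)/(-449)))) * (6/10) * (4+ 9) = -215969/105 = -2056.85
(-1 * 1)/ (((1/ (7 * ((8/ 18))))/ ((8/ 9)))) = -224/ 81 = -2.77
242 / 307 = 0.79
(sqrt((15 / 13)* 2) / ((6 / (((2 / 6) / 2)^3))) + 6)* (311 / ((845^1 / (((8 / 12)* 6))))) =311* sqrt(390) / 3559140 + 7464 / 845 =8.83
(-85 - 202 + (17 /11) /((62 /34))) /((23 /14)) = -1366092 /7843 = -174.18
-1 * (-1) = 1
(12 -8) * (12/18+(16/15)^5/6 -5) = -37390348/2278125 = -16.41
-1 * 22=-22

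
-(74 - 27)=-47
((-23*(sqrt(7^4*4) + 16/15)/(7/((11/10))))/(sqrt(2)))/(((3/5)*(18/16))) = -751916*sqrt(2)/2835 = -375.09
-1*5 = -5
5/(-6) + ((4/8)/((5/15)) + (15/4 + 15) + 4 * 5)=473/12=39.42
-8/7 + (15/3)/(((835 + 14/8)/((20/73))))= -1951848/1710317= -1.14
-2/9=-0.22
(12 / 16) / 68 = 3 / 272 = 0.01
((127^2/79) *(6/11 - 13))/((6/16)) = -17677384/2607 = -6780.74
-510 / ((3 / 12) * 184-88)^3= 85 / 12348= 0.01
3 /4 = 0.75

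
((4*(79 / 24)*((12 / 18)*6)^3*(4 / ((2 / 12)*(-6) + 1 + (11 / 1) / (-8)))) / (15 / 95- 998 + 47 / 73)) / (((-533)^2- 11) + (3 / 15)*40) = 28050688 / 3241617421383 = 0.00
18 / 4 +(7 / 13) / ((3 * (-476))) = 11933 / 2652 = 4.50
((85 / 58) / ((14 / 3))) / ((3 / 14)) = 1.47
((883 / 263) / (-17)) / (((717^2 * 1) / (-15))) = 0.00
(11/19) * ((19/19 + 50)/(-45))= -187/285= -0.66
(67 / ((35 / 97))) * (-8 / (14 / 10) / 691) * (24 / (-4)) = 311952 / 33859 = 9.21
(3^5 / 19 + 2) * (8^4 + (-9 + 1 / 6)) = 6890963 / 114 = 60447.04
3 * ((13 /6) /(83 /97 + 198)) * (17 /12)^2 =364429 /5555232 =0.07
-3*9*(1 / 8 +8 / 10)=-999 / 40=-24.98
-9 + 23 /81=-706 /81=-8.72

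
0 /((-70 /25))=0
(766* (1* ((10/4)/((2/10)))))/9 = 9575/9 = 1063.89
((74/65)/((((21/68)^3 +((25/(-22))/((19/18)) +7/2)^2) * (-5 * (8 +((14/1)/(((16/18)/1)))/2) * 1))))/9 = -8130944881664/30115338015587175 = -0.00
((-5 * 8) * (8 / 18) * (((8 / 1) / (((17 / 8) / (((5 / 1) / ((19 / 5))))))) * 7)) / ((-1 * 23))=26.80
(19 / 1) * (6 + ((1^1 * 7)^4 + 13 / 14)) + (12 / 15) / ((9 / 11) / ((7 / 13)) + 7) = 262609229 / 5740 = 45750.74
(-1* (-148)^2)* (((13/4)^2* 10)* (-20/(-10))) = -4627220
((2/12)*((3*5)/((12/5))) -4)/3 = -71/72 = -0.99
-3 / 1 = -3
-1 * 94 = -94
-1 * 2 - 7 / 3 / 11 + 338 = 335.79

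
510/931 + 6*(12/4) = 17268/931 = 18.55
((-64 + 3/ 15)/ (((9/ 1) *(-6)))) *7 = 2233/ 270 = 8.27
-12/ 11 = -1.09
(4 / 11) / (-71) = -4 / 781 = -0.01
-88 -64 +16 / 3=-440 / 3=-146.67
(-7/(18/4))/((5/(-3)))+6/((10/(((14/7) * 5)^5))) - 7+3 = 899954/15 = 59996.93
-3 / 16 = -0.19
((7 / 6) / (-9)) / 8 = -7 / 432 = -0.02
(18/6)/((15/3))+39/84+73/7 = 1609/140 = 11.49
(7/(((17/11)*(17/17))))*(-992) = -76384/17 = -4493.18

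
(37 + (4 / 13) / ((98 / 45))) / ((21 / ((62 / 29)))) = 1466858 / 387933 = 3.78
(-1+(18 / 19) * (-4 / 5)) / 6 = -167 / 570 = -0.29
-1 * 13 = -13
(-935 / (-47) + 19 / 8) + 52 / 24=27563 / 1128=24.44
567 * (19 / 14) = 1539 / 2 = 769.50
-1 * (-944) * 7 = 6608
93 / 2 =46.50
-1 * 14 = -14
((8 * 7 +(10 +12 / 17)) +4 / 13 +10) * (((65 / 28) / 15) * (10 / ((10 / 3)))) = 4255 / 119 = 35.76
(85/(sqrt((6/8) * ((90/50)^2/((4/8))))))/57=425 * sqrt(6)/1539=0.68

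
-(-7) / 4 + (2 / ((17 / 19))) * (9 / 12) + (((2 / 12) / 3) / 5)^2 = 235921 / 68850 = 3.43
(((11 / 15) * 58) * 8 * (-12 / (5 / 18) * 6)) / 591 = -734976 / 4925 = -149.23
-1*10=-10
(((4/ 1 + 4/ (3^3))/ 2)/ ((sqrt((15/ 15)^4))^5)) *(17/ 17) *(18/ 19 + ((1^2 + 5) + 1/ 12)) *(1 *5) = 112210/ 1539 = 72.91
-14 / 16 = -0.88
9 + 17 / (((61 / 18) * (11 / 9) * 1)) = 8793 / 671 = 13.10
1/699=0.00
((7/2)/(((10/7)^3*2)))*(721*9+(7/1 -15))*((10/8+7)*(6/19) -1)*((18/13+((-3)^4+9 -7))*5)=2634836.73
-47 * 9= -423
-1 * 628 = -628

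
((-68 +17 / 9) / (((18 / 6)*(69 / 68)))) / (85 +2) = -40460 / 162081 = -0.25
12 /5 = 2.40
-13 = -13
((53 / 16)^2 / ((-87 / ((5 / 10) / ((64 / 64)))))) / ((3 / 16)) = -2809 / 8352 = -0.34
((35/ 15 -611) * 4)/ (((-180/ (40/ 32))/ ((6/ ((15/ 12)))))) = 3652/ 45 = 81.16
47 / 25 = 1.88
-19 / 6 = -3.17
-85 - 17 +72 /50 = -2514 /25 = -100.56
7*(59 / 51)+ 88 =4901 / 51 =96.10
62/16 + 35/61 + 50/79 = 195909/38552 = 5.08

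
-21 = -21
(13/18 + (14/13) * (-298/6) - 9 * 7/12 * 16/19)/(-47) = 254249/208962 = 1.22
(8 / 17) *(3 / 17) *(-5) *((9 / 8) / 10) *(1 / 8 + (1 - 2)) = 189 / 4624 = 0.04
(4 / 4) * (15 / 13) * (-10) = -150 / 13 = -11.54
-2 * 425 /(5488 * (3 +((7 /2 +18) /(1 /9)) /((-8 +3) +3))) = 17 /10290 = 0.00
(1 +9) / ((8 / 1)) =5 / 4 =1.25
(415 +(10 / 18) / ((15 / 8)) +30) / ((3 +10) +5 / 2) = 24046 / 837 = 28.73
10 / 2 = 5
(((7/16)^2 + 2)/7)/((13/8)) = 561/2912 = 0.19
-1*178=-178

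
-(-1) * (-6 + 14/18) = -5.22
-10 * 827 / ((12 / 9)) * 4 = -24810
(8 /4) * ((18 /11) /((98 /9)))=162 /539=0.30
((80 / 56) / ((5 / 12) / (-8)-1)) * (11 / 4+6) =-1200 / 101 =-11.88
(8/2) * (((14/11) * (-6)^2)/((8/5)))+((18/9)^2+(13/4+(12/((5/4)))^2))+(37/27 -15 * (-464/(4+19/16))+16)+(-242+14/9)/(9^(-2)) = -44132654309/2465100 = -17902.99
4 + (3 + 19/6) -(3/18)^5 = 79055/7776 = 10.17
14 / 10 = 7 / 5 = 1.40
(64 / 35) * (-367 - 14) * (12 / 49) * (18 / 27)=-195072 / 1715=-113.74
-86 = -86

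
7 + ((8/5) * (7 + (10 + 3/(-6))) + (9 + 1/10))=85/2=42.50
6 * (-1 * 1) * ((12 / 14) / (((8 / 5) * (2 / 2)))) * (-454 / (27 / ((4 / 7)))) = 4540 / 147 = 30.88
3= 3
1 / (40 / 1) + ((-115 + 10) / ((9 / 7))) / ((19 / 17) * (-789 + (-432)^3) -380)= 4595660329 / 183819749160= 0.03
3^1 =3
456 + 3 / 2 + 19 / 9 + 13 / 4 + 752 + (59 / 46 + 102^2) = 9621479 / 828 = 11620.14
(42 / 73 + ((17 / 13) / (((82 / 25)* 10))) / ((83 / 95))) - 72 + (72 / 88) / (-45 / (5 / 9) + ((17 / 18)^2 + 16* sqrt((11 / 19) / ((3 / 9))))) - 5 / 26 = -121170871734497232763 / 1692748922361704636 - 15116544* sqrt(627) / 131040153497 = -71.59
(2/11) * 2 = 4/11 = 0.36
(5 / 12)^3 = 125 / 1728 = 0.07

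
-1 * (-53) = 53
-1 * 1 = -1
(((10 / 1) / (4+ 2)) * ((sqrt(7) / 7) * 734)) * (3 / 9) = 154.13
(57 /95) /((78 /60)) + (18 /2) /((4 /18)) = 1065 /26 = 40.96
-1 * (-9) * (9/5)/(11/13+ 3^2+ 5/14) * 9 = 44226/3095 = 14.29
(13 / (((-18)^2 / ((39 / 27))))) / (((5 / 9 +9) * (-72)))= -169 / 2006208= -0.00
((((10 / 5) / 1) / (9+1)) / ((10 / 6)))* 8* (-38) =-912 / 25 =-36.48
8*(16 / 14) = 64 / 7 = 9.14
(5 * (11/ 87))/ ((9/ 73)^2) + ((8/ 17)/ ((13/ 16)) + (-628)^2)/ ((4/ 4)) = 394426.17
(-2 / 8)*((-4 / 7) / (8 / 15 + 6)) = 15 / 686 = 0.02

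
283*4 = 1132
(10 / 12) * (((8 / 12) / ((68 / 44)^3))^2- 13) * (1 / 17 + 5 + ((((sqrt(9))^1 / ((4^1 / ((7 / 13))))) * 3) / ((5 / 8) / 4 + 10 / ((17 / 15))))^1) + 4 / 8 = -15654497360389423 / 281432420231742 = -55.62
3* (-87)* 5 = -1305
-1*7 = -7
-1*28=-28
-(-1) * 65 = 65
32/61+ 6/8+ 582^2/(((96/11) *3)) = 6314061/488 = 12938.65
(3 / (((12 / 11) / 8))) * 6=132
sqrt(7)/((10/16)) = 8 * sqrt(7)/5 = 4.23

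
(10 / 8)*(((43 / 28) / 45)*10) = 215 / 504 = 0.43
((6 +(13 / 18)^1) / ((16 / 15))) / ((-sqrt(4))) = -605 / 192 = -3.15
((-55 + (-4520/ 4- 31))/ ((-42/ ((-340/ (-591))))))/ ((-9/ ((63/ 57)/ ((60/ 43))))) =-23392/ 15957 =-1.47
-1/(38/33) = -33/38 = -0.87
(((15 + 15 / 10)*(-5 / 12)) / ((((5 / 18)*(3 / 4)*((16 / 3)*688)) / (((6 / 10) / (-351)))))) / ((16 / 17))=187 / 11448320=0.00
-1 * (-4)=4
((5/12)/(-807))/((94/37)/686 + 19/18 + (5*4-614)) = 63455/72872205986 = 0.00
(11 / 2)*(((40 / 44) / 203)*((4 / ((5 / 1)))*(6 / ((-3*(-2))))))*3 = 12 / 203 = 0.06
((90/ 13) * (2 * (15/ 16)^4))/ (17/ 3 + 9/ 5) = 34171875/ 23855104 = 1.43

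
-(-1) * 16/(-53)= -16/53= -0.30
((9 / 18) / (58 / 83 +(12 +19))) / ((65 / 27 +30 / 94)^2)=44553321 / 20998186400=0.00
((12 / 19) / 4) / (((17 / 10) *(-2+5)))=10 / 323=0.03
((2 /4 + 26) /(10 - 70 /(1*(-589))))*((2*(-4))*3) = -93651 /1490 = -62.85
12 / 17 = 0.71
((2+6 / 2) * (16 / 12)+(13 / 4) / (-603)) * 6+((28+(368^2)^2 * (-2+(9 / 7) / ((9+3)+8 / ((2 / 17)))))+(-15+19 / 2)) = -255965484825436 / 7035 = -36384574957.42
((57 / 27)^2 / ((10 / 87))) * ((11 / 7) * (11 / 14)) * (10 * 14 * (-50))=-63337450 / 189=-335118.78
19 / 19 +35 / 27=62 / 27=2.30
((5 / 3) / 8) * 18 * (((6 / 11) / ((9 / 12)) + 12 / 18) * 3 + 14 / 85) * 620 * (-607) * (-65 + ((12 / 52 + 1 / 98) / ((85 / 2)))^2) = 43717487732937348864 / 109644870335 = 398718951.46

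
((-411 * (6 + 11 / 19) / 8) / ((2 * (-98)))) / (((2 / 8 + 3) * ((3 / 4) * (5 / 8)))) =13700 / 12103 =1.13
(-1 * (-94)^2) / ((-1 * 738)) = 4418 / 369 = 11.97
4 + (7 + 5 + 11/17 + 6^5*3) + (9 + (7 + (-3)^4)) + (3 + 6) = 398661/17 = 23450.65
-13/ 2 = -6.50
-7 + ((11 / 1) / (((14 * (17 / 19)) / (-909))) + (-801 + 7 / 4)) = -1604.49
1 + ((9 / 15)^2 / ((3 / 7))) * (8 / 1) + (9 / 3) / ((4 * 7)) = 5479 / 700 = 7.83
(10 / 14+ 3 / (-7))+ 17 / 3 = 125 / 21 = 5.95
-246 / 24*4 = -41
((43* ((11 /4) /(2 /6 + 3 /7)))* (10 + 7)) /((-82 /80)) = -844305 /328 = -2574.10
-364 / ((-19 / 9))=3276 / 19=172.42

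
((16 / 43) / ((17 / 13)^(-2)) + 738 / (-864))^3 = -438889365699875 / 42441350289002496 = -0.01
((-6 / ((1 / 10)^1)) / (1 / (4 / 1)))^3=-13824000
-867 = -867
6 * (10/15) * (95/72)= 95/18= 5.28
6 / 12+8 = 17 / 2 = 8.50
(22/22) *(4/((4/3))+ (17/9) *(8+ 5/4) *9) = 641/4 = 160.25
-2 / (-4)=1 / 2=0.50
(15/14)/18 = 0.06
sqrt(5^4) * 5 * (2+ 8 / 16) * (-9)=-5625 / 2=-2812.50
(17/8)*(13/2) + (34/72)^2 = 9095/648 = 14.04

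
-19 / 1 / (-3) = 19 / 3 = 6.33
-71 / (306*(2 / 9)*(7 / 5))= -355 / 476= -0.75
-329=-329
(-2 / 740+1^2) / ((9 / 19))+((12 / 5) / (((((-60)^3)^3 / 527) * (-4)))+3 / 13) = 18873844992000253487 / 8078952960000000000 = 2.34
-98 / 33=-2.97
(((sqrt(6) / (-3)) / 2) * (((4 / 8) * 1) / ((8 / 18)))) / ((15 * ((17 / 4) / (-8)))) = 0.06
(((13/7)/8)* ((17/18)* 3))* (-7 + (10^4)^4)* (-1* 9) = -6629999999999995359/112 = -59196428571428529.99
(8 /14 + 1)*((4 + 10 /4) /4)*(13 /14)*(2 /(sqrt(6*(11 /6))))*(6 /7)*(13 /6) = 2197*sqrt(11) /2744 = 2.66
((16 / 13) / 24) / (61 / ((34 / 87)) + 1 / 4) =136 / 414609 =0.00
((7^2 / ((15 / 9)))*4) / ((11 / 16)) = 9408 / 55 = 171.05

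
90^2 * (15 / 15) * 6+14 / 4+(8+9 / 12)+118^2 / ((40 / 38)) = 1236801 / 20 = 61840.05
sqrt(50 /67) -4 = -4 + 5 * sqrt(134) /67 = -3.14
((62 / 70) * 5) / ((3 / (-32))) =-992 / 21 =-47.24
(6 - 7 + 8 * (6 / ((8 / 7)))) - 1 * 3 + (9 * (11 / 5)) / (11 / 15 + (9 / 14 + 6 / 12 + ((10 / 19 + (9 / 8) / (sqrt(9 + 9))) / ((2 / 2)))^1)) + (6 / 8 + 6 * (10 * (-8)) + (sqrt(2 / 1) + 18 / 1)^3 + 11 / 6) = 2827290823498 * sqrt(2) / 2904704447 + 192021634691177 / 34856453364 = 6885.45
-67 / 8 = -8.38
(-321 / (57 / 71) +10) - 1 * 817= -22930 / 19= -1206.84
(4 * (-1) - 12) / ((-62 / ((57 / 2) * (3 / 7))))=684 / 217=3.15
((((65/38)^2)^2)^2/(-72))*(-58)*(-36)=-9240699573828125/4347792138496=-2125.38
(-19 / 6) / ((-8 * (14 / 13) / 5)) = 1235 / 672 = 1.84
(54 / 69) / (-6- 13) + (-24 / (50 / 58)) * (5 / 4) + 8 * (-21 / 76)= -80958 / 2185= -37.05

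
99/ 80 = 1.24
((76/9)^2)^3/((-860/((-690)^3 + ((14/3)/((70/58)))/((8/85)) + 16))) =9495547475492839168/68555889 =138508122555.20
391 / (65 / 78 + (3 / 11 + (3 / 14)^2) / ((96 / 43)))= 80927616 / 202021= 400.59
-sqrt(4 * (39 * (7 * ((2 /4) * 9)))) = -3 * sqrt(546) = -70.10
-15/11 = -1.36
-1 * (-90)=90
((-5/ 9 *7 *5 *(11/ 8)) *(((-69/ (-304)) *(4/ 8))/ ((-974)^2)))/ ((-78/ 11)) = 487025/ 1079760254976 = 0.00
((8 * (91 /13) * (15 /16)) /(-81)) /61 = -35 /3294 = -0.01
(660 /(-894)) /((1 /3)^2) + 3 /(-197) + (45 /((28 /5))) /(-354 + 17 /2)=-1897648923 /283960922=-6.68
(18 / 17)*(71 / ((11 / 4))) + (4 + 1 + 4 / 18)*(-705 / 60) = -229051 / 6732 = -34.02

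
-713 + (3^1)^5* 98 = 23101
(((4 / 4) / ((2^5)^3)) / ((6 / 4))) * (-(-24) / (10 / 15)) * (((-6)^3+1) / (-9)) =215 / 12288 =0.02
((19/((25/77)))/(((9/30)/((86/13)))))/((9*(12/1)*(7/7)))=11.95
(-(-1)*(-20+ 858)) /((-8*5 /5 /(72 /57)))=-2514 /19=-132.32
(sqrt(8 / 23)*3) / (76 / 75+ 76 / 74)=8325*sqrt(46) / 65113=0.87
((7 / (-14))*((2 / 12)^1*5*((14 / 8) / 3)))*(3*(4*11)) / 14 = -55 / 24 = -2.29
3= 3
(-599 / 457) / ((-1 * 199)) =599 / 90943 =0.01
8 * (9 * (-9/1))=-648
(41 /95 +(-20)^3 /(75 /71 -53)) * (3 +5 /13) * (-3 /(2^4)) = -223208733 /2277340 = -98.01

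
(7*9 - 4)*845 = 49855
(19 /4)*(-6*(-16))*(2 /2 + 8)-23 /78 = 320089 /78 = 4103.71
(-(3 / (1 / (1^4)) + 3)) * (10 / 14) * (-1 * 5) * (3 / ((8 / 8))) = 450 / 7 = 64.29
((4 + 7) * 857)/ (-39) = -9427/ 39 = -241.72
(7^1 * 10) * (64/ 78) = 57.44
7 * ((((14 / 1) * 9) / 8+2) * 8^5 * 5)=20357120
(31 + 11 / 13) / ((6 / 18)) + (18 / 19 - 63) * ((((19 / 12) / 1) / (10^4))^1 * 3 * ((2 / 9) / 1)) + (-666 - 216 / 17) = -2577628951 / 4420000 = -583.17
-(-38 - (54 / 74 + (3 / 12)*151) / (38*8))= 1715391 / 44992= 38.13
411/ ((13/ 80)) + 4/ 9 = 295972/ 117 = 2529.68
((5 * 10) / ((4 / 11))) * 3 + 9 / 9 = 827 / 2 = 413.50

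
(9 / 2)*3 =27 / 2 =13.50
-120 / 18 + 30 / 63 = -130 / 21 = -6.19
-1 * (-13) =13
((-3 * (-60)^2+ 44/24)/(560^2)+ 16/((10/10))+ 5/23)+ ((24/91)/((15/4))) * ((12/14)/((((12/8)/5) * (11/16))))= 101958364979/6188582400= 16.48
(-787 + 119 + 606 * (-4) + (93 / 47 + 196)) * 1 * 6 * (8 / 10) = -3264456 / 235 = -13891.30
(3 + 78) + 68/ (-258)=10415/ 129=80.74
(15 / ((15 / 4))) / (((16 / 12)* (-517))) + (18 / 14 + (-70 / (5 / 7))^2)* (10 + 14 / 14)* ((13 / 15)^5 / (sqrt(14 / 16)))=-3 / 517 + 549221803702* sqrt(14) / 37209375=55228.01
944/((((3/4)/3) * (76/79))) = 74576/19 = 3925.05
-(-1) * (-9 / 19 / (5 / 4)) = -36 / 95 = -0.38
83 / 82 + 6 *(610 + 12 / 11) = 3667.56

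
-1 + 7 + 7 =13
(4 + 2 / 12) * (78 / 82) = 3.96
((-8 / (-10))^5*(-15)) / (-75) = 0.07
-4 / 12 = -1 / 3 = -0.33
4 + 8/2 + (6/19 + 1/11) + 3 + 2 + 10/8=12253/836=14.66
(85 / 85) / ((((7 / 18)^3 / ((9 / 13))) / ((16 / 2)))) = 419904 / 4459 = 94.17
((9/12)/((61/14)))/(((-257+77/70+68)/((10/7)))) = -150/114619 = -0.00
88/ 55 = 1.60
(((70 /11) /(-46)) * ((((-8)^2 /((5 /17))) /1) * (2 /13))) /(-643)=15232 /2114827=0.01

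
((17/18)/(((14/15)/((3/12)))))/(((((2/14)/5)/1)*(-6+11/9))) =-1275/688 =-1.85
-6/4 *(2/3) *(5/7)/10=-1/14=-0.07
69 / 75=23 / 25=0.92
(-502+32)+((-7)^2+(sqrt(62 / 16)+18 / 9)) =-419+sqrt(62) / 4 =-417.03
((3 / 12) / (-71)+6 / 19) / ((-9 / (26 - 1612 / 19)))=941915 / 461358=2.04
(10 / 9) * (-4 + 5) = 10 / 9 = 1.11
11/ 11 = 1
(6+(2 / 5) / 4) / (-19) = -61 / 190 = -0.32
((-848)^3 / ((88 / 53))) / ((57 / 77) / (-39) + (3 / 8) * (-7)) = 2941066326016 / 21173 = 138906452.84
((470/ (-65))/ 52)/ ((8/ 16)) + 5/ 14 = 187/ 2366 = 0.08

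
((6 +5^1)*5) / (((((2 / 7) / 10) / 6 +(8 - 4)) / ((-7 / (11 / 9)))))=-66150 / 841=-78.66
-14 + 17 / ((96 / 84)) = 7 / 8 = 0.88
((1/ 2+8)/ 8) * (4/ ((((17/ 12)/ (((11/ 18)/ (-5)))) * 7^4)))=-11/ 72030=-0.00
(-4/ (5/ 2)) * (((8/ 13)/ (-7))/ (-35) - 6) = 152816/ 15925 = 9.60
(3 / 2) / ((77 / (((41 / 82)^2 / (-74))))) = -3 / 45584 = -0.00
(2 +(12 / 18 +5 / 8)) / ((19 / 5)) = 395 / 456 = 0.87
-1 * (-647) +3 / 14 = 9061 / 14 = 647.21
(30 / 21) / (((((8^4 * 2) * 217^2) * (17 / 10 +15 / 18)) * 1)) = 75 / 51305160704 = 0.00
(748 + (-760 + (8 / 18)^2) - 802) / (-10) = 32959 / 405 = 81.38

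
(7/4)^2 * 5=245/16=15.31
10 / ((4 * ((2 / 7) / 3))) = 105 / 4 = 26.25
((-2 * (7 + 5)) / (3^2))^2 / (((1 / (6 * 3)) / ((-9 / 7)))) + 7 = -1103 / 7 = -157.57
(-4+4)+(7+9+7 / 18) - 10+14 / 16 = 523 / 72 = 7.26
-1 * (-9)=9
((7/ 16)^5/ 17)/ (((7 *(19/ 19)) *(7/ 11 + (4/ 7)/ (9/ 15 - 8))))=6840449/ 28396486656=0.00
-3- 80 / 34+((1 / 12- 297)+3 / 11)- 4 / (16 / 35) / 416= -302.02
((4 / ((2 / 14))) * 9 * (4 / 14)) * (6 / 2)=216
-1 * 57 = -57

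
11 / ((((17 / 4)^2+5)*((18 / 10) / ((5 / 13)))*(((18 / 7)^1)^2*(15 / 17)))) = 183260 / 10491039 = 0.02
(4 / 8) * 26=13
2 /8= 1 /4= 0.25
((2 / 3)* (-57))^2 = 1444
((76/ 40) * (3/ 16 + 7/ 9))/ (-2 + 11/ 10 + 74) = 2641/ 105264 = 0.03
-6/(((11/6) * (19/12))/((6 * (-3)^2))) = -23328/209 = -111.62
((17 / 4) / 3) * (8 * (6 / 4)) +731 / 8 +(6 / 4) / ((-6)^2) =1301 / 12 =108.42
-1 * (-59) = 59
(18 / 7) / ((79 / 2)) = 36 / 553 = 0.07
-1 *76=-76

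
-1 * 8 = -8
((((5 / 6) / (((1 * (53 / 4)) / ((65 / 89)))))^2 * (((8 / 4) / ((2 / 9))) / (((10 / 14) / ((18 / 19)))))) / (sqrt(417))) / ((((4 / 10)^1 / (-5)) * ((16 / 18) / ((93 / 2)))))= -9282853125 * sqrt(417) / 235049940196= -0.81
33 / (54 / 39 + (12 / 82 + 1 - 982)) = -5863 / 174019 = -0.03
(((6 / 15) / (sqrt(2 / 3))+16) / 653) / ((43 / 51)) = 51 * sqrt(6) / 140395+816 / 28079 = 0.03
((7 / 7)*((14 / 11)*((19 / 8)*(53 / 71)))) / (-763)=-0.00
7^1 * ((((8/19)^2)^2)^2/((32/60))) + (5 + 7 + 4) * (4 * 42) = 2688.01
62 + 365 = 427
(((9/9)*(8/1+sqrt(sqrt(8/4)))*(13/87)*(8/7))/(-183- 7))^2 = 2704*(2^(1/4)+8)^2/3347201025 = 0.00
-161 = -161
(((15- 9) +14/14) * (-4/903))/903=-4/116487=-0.00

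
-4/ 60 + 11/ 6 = 53/ 30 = 1.77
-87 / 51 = -29 / 17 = -1.71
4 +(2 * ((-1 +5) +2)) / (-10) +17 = 99 / 5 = 19.80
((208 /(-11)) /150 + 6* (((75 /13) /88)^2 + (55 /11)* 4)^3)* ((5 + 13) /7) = 12112358845356181923756699 /98069554875503411200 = 123507.84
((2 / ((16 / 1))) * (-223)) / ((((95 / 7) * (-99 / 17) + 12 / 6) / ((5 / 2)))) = 132685 / 146672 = 0.90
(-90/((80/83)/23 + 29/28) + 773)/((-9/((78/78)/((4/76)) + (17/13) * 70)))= -19023433747/2246439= -8468.26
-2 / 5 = -0.40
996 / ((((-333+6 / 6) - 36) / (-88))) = 5478 / 23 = 238.17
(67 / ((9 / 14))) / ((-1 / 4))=-3752 / 9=-416.89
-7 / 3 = -2.33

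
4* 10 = 40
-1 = -1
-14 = -14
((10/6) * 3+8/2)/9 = 1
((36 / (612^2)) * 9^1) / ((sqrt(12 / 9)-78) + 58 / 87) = -87 / 7775834-3 * sqrt(3) / 31103336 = -0.00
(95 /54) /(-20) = -0.09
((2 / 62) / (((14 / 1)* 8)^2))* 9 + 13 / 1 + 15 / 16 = 5419801 / 388864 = 13.94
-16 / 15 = -1.07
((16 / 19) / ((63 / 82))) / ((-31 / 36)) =-5248 / 4123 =-1.27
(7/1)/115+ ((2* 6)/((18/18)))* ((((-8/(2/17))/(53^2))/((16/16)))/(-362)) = 3605923/58469335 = 0.06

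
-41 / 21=-1.95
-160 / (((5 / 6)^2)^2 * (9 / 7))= -32256 / 125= -258.05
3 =3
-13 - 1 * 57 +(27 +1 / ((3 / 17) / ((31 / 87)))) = -10696 / 261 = -40.98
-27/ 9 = -3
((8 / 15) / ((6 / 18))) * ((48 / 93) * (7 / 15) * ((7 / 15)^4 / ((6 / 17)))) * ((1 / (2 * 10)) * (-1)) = -4571504 / 1765546875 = -0.00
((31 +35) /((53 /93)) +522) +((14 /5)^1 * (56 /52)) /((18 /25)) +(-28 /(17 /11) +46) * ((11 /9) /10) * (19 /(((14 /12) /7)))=543157652 /527085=1030.49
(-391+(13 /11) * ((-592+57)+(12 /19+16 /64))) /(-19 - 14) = 854585 /27588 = 30.98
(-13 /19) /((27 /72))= -104 /57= -1.82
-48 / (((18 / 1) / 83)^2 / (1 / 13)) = -27556 / 351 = -78.51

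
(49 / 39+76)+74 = 5899 / 39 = 151.26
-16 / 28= -4 / 7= -0.57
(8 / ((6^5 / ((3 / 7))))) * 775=775 / 2268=0.34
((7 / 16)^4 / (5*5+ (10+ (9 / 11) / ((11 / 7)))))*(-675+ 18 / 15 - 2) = -140238637 / 201195520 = -0.70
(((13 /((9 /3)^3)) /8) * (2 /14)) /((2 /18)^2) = 39 /56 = 0.70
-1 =-1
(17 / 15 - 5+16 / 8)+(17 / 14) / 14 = -5233 / 2940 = -1.78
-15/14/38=-15/532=-0.03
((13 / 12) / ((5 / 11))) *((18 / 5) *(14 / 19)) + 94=47653 / 475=100.32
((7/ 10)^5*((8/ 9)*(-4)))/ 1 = -16807/ 28125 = -0.60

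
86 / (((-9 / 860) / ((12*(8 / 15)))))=-52593.78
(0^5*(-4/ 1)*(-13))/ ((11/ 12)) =0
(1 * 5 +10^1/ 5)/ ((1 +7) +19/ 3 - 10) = 21/ 13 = 1.62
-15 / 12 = -1.25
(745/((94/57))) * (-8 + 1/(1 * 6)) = -14155/4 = -3538.75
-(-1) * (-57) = -57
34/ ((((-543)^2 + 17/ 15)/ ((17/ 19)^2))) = 73695/ 798306736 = 0.00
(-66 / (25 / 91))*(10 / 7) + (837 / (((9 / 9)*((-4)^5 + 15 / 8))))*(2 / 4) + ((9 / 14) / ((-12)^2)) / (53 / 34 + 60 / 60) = -136887616123 / 398383440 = -343.61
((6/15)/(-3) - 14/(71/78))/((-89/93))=512182/31595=16.21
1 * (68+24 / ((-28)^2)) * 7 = 6667 / 14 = 476.21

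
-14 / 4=-7 / 2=-3.50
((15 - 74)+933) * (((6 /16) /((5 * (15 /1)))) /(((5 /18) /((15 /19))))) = 12.42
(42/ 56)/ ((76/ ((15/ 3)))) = 15/ 304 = 0.05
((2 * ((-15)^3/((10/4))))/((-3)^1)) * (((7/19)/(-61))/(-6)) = 1050/1159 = 0.91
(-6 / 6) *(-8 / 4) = 2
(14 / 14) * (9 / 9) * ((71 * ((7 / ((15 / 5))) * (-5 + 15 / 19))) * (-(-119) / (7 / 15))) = -3379600 / 19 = -177873.68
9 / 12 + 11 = 47 / 4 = 11.75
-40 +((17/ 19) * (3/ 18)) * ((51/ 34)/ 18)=-39.99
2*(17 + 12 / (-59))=1982 / 59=33.59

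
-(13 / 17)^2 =-0.58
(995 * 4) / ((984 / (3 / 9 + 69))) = 103480 / 369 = 280.43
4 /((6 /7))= 14 /3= 4.67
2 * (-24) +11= -37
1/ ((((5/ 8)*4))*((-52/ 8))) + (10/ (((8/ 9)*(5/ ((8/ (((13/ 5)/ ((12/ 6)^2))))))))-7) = 1341/ 65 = 20.63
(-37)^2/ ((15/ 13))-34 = 17287/ 15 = 1152.47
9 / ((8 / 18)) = 81 / 4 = 20.25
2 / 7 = 0.29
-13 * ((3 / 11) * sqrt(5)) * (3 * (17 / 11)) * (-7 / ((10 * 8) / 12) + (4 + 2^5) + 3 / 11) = -15412761 * sqrt(5) / 26620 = -1294.66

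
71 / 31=2.29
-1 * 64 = -64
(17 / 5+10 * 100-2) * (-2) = -10014 / 5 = -2002.80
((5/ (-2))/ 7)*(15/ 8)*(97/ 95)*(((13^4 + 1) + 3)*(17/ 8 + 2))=-1371548475/ 17024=-80565.58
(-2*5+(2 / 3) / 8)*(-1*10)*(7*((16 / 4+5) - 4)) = 20825 / 6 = 3470.83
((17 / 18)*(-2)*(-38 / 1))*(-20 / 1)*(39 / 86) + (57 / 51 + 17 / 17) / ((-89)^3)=-1006456047184 / 1545997017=-651.01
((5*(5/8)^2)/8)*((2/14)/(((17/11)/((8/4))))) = 1375/30464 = 0.05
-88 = -88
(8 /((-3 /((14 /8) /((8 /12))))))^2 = 49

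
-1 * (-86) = 86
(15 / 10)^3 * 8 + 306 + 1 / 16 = 5329 / 16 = 333.06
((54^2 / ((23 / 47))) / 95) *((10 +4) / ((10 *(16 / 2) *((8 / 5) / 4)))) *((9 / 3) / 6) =239841 / 17480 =13.72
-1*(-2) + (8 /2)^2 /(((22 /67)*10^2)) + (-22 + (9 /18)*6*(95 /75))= -4321 /275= -15.71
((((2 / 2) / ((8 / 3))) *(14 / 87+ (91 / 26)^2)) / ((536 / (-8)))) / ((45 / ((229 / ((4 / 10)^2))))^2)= -5662316975 / 80580096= -70.27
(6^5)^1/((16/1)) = 486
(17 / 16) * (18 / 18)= 17 / 16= 1.06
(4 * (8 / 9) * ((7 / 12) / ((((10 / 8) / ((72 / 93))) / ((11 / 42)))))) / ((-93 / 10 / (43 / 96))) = -0.02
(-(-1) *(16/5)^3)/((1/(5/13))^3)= 4096/2197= 1.86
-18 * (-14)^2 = -3528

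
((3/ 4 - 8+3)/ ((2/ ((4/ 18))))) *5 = -85/ 36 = -2.36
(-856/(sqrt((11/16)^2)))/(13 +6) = -13696/209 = -65.53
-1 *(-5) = 5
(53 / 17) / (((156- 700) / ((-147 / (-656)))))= -0.00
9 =9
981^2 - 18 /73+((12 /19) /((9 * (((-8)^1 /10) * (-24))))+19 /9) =962362.87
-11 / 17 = -0.65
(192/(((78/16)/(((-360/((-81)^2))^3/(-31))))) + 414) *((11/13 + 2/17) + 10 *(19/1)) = 2727919286261724814/34504831011807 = 79059.05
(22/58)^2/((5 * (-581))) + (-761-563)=-3234671141/2443105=-1324.00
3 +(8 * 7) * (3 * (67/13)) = 11295/13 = 868.85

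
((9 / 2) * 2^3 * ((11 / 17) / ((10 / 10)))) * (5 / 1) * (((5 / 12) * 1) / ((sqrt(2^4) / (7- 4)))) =2475 / 68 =36.40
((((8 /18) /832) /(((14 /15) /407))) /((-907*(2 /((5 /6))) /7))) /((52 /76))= -0.00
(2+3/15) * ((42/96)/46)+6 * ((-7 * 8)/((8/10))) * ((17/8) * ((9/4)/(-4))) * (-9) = -8313599/1840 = -4518.26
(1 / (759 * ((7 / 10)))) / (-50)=-1 / 26565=-0.00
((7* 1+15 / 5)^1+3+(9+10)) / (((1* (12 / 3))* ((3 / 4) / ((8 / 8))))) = 32 / 3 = 10.67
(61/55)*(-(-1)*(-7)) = -427/55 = -7.76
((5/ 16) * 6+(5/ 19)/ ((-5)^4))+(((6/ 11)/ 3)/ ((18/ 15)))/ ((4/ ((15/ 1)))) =2.44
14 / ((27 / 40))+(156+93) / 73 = 47603 / 1971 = 24.15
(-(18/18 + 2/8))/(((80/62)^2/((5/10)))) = -961/2560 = -0.38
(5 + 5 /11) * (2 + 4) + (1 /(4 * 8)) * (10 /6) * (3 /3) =34615 /1056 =32.78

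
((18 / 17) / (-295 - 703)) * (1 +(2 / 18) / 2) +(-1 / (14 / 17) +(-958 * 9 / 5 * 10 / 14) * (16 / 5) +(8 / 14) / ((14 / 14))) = -1170438016 / 296905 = -3942.13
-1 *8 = -8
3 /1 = 3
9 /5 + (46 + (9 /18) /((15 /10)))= 722 /15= 48.13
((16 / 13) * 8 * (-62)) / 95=-7936 / 1235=-6.43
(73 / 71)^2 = 5329 / 5041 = 1.06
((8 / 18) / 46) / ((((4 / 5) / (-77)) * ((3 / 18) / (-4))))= 1540 / 69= 22.32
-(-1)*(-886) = -886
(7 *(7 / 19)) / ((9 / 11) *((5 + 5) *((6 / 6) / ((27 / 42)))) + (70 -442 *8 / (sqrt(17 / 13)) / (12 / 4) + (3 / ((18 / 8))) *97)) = -132132 *sqrt(221) / 751823635 -808269 / 1503647270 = -0.00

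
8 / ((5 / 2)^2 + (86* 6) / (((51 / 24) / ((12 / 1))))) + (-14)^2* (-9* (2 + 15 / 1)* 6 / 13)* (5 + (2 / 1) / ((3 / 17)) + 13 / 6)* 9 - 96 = -5948980291868 / 2581397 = -2304558.46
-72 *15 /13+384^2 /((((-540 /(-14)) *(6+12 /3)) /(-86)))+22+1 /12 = -128459059 /3900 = -32938.22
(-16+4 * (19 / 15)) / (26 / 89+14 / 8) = -58384 / 10905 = -5.35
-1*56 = -56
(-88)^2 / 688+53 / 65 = 33739 / 2795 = 12.07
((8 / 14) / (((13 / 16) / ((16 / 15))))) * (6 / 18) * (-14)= -2048 / 585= -3.50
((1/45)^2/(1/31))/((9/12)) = 124/6075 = 0.02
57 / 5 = 11.40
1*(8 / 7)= 8 / 7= 1.14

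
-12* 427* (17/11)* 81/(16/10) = -8819685/22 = -400894.77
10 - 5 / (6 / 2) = 8.33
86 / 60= 43 / 30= 1.43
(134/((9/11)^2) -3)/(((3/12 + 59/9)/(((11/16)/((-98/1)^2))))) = 175681/84707280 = 0.00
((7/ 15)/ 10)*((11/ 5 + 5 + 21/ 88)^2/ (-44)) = -24995901/ 425920000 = -0.06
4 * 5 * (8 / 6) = 80 / 3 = 26.67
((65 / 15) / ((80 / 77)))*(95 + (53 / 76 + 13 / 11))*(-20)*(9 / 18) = -2456727 / 608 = -4040.67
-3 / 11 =-0.27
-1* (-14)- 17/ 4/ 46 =2559/ 184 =13.91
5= 5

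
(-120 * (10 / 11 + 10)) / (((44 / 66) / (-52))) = 1123200 / 11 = 102109.09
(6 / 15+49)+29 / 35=1758 / 35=50.23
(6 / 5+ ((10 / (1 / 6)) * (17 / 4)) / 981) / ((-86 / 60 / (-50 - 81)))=625394 / 4687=133.43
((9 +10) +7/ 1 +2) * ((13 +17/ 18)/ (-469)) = -502/ 603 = -0.83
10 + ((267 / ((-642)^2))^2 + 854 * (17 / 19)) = 277620303247651 / 358633788336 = 774.11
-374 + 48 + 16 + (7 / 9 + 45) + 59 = -1847 / 9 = -205.22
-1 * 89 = -89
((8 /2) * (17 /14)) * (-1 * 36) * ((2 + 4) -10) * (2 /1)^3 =39168 /7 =5595.43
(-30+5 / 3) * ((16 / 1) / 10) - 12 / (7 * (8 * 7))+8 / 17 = -224377 / 4998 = -44.89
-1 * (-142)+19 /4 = 146.75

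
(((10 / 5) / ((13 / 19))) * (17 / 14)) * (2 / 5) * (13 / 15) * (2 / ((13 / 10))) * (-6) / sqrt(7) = -5168 * sqrt(7) / 3185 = -4.29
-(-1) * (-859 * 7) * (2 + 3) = -30065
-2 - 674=-676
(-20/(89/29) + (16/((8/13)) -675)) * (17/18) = -330599/534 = -619.10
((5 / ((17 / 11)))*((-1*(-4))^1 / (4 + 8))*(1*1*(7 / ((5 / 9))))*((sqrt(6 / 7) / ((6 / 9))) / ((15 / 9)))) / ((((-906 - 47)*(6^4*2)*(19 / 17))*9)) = -11*sqrt(42) / 156444480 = -0.00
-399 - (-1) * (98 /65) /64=-829871 /2080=-398.98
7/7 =1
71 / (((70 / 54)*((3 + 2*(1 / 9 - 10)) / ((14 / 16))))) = -17253 / 6040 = -2.86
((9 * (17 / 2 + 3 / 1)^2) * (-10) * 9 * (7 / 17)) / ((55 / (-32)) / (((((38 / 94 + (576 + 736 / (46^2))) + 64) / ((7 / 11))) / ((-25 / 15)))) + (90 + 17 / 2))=-49861540506960 / 111348571031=-447.80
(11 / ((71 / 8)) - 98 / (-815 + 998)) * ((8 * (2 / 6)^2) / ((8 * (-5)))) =-9146 / 584685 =-0.02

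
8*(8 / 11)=64 / 11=5.82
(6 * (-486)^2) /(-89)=-1417176 /89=-15923.33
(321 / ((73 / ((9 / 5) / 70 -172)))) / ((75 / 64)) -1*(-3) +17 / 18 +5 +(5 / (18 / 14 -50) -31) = -1308442109417 / 1960323750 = -667.46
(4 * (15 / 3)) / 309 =20 / 309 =0.06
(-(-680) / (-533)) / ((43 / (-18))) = 12240 / 22919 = 0.53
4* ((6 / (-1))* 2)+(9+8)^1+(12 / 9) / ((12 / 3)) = -92 / 3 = -30.67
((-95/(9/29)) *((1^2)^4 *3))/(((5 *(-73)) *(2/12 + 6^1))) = 1102/2701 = 0.41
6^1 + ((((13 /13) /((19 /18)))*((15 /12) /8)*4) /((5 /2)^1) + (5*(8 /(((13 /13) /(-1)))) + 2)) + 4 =-1055 /38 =-27.76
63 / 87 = 21 / 29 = 0.72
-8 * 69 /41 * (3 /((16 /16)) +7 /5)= -12144 /205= -59.24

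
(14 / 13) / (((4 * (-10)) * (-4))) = 0.01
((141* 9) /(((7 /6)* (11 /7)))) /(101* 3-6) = 282 /121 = 2.33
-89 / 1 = -89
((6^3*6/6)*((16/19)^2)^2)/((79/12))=169869312/10295359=16.50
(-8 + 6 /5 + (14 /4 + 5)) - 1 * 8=-63 /10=-6.30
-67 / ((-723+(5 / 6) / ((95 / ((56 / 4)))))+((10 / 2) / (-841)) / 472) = 1515959688 / 16356010493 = 0.09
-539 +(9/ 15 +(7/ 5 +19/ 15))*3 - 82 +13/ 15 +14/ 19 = -34747/ 57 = -609.60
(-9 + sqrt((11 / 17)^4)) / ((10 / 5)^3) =-310 / 289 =-1.07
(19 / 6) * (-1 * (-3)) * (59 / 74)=1121 / 148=7.57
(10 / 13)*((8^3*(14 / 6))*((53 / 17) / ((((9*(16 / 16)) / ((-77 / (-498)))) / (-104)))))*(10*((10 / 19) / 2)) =-29252608000 / 2171529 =-13470.97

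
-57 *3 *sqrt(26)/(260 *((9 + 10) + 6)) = -0.13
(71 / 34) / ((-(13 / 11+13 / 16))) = -6248 / 5967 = -1.05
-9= -9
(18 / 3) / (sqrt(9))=2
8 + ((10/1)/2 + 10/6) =44/3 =14.67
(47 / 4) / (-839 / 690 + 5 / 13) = -210795 / 14914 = -14.13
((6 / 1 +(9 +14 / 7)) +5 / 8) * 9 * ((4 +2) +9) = 19035 / 8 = 2379.38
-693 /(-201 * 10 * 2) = 231 /1340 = 0.17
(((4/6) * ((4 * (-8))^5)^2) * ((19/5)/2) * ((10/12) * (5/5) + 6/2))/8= 683358693458648.18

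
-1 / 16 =-0.06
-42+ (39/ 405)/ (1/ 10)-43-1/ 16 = -36331/ 432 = -84.10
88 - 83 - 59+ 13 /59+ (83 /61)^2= -11400282 /219539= -51.93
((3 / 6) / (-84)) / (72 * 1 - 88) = 1 / 2688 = 0.00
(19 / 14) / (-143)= -19 / 2002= -0.01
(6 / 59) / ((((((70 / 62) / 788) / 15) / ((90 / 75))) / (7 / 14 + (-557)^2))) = 818507676888 / 2065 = 396371756.36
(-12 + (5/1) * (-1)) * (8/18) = -68/9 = -7.56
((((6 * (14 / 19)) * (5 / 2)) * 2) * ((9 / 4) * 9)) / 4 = 8505 / 76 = 111.91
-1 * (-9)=9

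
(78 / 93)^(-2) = 961 / 676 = 1.42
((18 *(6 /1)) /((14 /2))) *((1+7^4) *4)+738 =1042830 /7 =148975.71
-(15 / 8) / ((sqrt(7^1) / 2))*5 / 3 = -25*sqrt(7) / 28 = -2.36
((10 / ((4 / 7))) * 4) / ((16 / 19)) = 665 / 8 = 83.12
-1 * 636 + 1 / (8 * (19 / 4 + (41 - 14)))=-161543 / 254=-636.00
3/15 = 1/5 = 0.20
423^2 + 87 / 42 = 178931.07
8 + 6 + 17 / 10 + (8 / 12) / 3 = 1433 / 90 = 15.92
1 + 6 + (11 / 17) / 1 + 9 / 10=1453 / 170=8.55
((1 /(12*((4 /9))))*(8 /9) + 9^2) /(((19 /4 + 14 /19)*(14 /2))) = 18506 /8757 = 2.11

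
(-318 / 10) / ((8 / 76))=-3021 / 10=-302.10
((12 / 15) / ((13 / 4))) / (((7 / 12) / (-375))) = -14400 / 91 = -158.24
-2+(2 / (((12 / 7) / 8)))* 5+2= 140 / 3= 46.67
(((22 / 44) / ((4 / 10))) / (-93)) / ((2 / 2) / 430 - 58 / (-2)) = -1075 / 2319606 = -0.00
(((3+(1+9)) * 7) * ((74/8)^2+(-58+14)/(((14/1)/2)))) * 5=577135/16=36070.94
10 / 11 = 0.91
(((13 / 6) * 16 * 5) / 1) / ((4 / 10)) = 1300 / 3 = 433.33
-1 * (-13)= 13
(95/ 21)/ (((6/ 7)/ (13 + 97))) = 5225/ 9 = 580.56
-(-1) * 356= 356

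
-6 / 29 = -0.21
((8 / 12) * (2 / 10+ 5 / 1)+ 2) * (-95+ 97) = 10.93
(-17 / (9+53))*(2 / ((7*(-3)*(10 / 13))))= 221 / 6510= 0.03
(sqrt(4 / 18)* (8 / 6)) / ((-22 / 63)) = -14* sqrt(2) / 11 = -1.80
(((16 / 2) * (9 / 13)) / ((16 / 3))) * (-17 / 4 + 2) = -243 / 104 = -2.34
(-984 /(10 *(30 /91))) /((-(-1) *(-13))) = 574 /25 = 22.96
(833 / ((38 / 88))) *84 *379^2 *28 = 12382644800064 / 19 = 651718147371.79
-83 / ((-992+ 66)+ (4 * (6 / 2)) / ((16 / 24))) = 83 / 908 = 0.09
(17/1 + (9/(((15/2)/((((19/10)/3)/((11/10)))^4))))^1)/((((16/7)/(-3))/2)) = -237032159/5270760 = -44.97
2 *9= 18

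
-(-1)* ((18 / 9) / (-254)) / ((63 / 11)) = -11 / 8001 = -0.00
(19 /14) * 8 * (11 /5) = 836 /35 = 23.89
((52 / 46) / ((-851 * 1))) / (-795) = 26 / 15560535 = 0.00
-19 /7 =-2.71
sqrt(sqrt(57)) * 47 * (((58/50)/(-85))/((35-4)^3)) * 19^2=-492043 * 57^(1/4)/63305875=-0.02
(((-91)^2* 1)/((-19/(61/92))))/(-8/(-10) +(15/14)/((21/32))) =-123759545/1041808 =-118.79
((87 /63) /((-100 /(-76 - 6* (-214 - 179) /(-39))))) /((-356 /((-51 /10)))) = 437291 /16198000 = 0.03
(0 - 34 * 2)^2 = 4624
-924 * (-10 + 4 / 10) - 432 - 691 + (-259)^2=374142 / 5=74828.40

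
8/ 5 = 1.60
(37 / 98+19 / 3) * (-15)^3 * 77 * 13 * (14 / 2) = -317406375 / 2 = -158703187.50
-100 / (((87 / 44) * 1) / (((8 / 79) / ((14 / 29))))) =-17600 / 1659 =-10.61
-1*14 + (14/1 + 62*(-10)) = -620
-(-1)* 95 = 95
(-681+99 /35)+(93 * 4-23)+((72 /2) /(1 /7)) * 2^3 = 59039 /35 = 1686.83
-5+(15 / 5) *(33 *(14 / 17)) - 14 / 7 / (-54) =35144 / 459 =76.57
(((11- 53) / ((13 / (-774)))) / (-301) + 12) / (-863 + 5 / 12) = -576 / 134563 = -0.00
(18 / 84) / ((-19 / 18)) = -27 / 133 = -0.20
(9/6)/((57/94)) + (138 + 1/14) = 37385/266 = 140.55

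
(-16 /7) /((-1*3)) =16 /21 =0.76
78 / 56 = 39 / 28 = 1.39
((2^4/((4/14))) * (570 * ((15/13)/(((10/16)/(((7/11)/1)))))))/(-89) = -5362560/12727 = -421.35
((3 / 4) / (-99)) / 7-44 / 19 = -40675 / 17556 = -2.32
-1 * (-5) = 5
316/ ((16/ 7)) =553/ 4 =138.25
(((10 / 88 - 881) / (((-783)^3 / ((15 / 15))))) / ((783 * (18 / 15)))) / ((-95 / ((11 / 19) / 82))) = -38759 / 267041859962530608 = -0.00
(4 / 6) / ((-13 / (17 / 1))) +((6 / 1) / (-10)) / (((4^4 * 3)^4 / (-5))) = -0.87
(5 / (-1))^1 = -5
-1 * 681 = -681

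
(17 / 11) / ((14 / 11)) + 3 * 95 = 4007 / 14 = 286.21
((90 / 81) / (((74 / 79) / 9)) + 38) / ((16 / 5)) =9005 / 592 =15.21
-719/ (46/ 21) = -15099/ 46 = -328.24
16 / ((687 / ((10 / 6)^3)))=2000 / 18549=0.11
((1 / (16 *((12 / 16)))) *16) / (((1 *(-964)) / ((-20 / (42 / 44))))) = 440 / 15183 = 0.03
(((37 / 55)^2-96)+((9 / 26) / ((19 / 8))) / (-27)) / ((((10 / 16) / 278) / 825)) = -476345373904 / 13585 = -35064068.75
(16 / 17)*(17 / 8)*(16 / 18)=16 / 9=1.78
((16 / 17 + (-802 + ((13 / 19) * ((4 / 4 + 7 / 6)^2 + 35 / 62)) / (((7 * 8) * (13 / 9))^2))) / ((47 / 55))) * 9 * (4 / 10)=-129491994078513 / 38371738496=-3374.67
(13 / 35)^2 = 169 / 1225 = 0.14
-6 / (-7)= 6 / 7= 0.86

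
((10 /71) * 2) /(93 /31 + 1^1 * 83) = 10 /3053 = 0.00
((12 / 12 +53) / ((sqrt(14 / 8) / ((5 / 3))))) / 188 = 45 * sqrt(7) / 329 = 0.36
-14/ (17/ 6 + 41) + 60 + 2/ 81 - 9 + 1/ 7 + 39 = 13398247/ 149121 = 89.85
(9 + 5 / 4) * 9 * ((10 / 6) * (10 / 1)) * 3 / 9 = 1025 / 2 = 512.50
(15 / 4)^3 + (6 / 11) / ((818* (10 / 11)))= 6901971 / 130880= 52.74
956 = 956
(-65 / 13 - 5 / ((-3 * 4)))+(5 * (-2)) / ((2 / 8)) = -535 / 12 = -44.58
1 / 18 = 0.06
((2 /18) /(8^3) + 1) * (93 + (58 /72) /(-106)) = 1635545131 /17584128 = 93.01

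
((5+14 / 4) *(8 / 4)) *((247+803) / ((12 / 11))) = 32725 / 2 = 16362.50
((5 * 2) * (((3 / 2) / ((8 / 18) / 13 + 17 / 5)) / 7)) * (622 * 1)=5458050 / 14063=388.11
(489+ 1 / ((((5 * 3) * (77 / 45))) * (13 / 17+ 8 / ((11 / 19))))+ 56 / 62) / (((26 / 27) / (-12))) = -1739437344 / 284921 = -6104.98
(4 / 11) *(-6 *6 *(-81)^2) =-944784 / 11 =-85889.45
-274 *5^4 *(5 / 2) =-428125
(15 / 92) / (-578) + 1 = 53161 / 53176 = 1.00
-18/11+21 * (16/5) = 3606/55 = 65.56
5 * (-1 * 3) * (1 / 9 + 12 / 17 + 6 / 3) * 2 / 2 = -2155 / 51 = -42.25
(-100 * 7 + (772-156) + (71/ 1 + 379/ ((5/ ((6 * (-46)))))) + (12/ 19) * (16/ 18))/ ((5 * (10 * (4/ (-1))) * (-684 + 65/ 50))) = -5965973/ 38913900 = -0.15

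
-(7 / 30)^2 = -49 / 900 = -0.05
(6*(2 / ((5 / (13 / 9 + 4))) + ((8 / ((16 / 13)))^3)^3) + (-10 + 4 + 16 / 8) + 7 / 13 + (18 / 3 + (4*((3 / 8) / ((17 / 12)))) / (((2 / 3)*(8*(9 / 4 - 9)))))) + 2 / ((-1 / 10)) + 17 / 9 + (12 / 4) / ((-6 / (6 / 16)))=316385231861183 / 2545920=124271474.30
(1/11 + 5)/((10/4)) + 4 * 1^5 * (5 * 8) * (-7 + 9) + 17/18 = 319751/990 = 322.98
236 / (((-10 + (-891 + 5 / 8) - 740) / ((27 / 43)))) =-50976 / 564289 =-0.09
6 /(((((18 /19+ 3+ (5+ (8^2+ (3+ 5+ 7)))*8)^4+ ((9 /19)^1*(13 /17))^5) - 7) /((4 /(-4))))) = -21094238987058 /733946050910477186200339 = -0.00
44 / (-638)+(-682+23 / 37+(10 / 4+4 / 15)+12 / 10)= -21808103 / 32190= -677.48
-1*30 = -30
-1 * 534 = -534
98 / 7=14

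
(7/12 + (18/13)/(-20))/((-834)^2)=401/542533680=0.00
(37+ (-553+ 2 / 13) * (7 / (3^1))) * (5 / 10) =-24433 / 39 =-626.49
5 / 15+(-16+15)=-2 / 3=-0.67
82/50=41/25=1.64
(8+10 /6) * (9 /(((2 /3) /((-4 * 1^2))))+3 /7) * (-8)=29000 /7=4142.86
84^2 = 7056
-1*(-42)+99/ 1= 141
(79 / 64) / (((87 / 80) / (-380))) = -37525 / 87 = -431.32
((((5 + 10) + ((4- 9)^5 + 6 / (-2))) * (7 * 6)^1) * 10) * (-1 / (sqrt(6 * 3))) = 308171.28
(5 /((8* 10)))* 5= 5 /16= 0.31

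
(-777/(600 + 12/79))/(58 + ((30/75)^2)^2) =-12788125/573147864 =-0.02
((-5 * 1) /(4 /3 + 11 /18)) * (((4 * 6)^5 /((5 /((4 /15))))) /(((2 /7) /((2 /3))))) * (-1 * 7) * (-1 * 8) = -3567255552 /25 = -142690222.08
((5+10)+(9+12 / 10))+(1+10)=181 / 5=36.20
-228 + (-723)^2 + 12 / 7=3657519 / 7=522502.71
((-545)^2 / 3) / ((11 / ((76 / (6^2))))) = 5643475 / 297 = 19001.60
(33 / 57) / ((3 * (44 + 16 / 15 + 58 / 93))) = 1705 / 403674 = 0.00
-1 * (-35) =35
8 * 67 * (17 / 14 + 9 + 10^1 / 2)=57084 / 7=8154.86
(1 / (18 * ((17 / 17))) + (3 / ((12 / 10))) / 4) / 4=49 / 288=0.17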